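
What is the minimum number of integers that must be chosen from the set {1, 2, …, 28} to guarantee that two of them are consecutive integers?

Partition {1, …, 28} into 14 pairs: {1,2}, {3,4}, …, {27,28}.
Choosing 14 integers — say the 14 even numbers 2, 4, …, 28 — takes one from each pair and avoids the property.
Choosing 15 forces two into the same pair by pigeonhole, and those are consecutive. So 15.

15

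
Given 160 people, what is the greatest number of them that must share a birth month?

The 160 people fall into 12 months of the year.
If each of the 12 months of the year held at most 13, the total would be at most 12 × 13 = 156 < 160, a contradiction.
So at least one holds ⌈160/12⌉ = 14.

14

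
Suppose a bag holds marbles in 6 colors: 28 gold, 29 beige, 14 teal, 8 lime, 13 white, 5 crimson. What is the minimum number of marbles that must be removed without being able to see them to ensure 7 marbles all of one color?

Treat the 6 colors as pigeonholes.
In the worst case we take at most 6 of each color, but all 5 crimson (fewer than 6), giving 6 + 6 + 6 + 6 + 6 + 5 = 35.
One more marble then forces some color to 7, so 35 + 1 = 36.

36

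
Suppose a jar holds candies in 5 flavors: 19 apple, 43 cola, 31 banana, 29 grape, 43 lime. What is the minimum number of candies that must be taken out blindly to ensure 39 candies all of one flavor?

Treat the 5 flavors as pigeonholes.
In the worst case we take at most 38 of each flavor, but all 19 apple, all 31 banana, and all 29 grape (fewer than 38), giving 19 + 38 + 31 + 29 + 38 = 155.
One more candy then forces some flavor to 39, so 155 + 1 = 156.

156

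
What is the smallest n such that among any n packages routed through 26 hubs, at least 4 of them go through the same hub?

79

There are 26 hubs acting as pigeonholes.
With 26 × 3 = 78 packages we could place exactly 3 in each, with no class reaching 4.
One more forces some class to hold 4, so 78 + 1 = 79.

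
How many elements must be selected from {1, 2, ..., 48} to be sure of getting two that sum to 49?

25

Partition {1, …, 48} into 24 pairs: {1,48}, {2,47}, …, {24,25}.
Choosing 24 integers — say the integers 1 through 24 — takes one from each pair and avoids the property.
Choosing 25 forces two into the same pair by pigeonhole, and those sum to 49. So 25.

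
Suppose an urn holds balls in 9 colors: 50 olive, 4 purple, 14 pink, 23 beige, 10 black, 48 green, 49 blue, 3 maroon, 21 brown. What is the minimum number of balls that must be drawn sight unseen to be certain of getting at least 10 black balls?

The worst case draws every non-black ball first: 50 + 4 + 14 + 23 + 48 + 49 + 3 + 21 = 212.
The next 10 draws are then forced to be black, giving 212 + 10 = 222.

222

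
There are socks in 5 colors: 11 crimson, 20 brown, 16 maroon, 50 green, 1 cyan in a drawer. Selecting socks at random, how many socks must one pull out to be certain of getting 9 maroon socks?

91

The worst case draws every non-maroon sock first: 11 + 20 + 50 + 1 = 82.
The next 9 draws are then forced to be maroon, giving 82 + 9 = 91.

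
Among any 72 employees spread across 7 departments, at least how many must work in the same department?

The 72 employees fall into 7 departments.
If each of the 7 departments held at most 10, the total would be at most 7 × 10 = 70 < 72, a contradiction.
So at least one holds ⌈72/7⌉ = 11.

11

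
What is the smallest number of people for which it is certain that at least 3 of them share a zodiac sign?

There are 12 zodiac signs acting as pigeonholes.
With 12 × 2 = 24 people we could place exactly 2 in each, with no class reaching 3.
One more forces some class to hold 3, so 24 + 1 = 25.

25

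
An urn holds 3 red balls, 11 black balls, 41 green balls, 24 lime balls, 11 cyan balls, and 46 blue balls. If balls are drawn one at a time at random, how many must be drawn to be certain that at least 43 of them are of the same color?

133

In the worst case we take at most 42 of each color, but all 3 red, all 11 black, all 41 green, all 24 lime, and all 11 cyan (fewer than 42), giving 3 + 11 + 41 + 24 + 11 + 42 = 132.
One more ball then forces some color to 43, so 132 + 1 = 133.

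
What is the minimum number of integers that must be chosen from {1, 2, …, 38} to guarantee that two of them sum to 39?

Partition {1, …, 38} into 19 pairs: {1,38}, {2,37}, …, {19,20}.
Choosing 19 integers — say the integers 1 through 19 — takes one from each pair and avoids the property.
Choosing 20 forces two into the same pair by pigeonhole, and those sum to 39. So 20.

20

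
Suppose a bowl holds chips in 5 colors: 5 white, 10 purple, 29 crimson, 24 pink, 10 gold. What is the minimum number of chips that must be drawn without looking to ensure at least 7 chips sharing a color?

30

Treat the 5 colors as pigeonholes.
In the worst case we take at most 6 of each color, but all 5 white (fewer than 6), giving 5 + 6 + 6 + 6 + 6 = 29.
One more chip then forces some color to 7, so 29 + 1 = 30.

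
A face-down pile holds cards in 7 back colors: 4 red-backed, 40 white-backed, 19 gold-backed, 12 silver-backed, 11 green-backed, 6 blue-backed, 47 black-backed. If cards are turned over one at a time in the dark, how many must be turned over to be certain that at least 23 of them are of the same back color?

97

In the worst case we take at most 22 of each back color, but all 4 red-backed, all 19 gold-backed, all 12 silver-backed, all 11 green-backed, and all 6 blue-backed (fewer than 22), giving 4 + 22 + 19 + 12 + 11 + 6 + 22 = 96.
One more card then forces some back color to 23, so 96 + 1 = 97.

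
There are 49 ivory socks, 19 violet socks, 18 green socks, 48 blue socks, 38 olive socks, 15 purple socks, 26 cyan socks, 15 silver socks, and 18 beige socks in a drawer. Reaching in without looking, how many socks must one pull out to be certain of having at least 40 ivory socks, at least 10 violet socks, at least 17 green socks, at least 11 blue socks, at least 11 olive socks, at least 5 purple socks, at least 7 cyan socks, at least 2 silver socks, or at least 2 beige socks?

The worst case stops just short of every target: 39 ivory, 9 violet, 16 green, 10 blue, 10 olive, 4 purple, 6 cyan, 1 silver, 1 beige — 39 + 9 + 16 + 10 + 10 + 4 + 6 + 1 + 1 = 96 socks.
One more sock must push some color to its target, so 96 + 1 = 97.

97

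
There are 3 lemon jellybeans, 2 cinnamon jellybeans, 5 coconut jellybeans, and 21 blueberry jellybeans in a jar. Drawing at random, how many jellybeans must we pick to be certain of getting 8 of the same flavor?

In the worst case we take at most 7 of each flavor, but all 3 lemon, all 2 cinnamon, and all 5 coconut (fewer than 7), giving 3 + 2 + 5 + 7 = 17.
One more jellybean then forces some flavor to 8, so 17 + 1 = 18.

18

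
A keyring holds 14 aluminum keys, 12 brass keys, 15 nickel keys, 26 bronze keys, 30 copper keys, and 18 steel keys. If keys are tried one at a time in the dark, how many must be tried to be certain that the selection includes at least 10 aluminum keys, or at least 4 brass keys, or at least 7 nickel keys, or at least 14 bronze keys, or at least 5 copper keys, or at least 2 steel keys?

37

The worst case stops just short of every target: 9 aluminum, 3 brass, 6 nickel, 13 bronze, 4 copper, 1 steel — 9 + 3 + 6 + 13 + 4 + 1 = 36 keys.
One more key must push some type to its target, so 36 + 1 = 37.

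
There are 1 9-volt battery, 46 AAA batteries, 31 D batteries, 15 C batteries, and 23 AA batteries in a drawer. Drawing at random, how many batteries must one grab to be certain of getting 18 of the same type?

Treat the 5 types as pigeonholes.
In the worst case we take at most 17 of each type, but all 1 9-volt and all 15 C (fewer than 17), giving 1 + 17 + 17 + 15 + 17 = 67.
One more battery then forces some type to 18, so 67 + 1 = 68.

68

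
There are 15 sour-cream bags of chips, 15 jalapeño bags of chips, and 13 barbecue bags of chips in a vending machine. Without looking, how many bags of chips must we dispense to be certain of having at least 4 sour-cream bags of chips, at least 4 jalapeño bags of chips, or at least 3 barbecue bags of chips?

9

Each of the 3 flavors has its own threshold; avoid all of them simultaneously.
The worst case stops just short of every target: 3 sour-cream, 3 jalapeño, 2 barbecue — 3 + 3 + 2 = 8 bags of chips.
One more bag of chips must push some flavor to its target, so 8 + 1 = 9.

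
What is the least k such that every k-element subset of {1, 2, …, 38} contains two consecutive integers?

20

Partition {1, …, 38} into 19 pairs: {1,2}, {3,4}, …, {37,38}.
Choosing 19 integers — say the 19 even numbers 2, 4, …, 38 — takes one from each pair and avoids the property.
Choosing 20 forces two into the same pair by pigeonhole, and those are consecutive. So 20.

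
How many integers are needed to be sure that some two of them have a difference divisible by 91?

Two integers differ by a multiple of 91 exactly when they share a remainder mod 91.
There are 91 residue classes mod 91, so 91 integers can all lie in distinct classes.
One more integer must repeat a residue, giving a difference divisible by 91. So n = 91 + 1 = 92.

92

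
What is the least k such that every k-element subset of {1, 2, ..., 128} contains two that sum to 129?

65

Partition {1, …, 128} into 64 pairs: {1,128}, {2,127}, …, {64,65}.
Choosing 64 integers — say the integers 1 through 64 — takes one from each pair and avoids the property.
Choosing 65 forces two into the same pair by pigeonhole, and those sum to 129. So 65.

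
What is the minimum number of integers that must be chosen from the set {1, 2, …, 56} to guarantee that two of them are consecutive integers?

Partition {1, …, 56} into 28 pairs: {1,2}, {3,4}, …, {55,56}.
Choosing 28 integers — say the 28 even numbers 2, 4, …, 56 — takes one from each pair and avoids the property.
Choosing 29 forces two into the same pair by pigeonhole, and those are consecutive. So 29.

29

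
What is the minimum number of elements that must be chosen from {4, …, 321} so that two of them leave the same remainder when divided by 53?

Group the integers by remainder mod 53; there are 53 residue classes, each nonempty in this range.
Choosing one from each class (53 integers) avoids any shared remainder.
One more choice must repeat a class, so two differ by a multiple of 53. Hence 53 + 1 = 54.

54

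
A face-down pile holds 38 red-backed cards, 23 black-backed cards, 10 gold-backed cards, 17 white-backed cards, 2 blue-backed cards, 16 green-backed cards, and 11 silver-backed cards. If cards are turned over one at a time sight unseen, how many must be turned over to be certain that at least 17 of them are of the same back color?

88

In the worst case we take at most 16 of each back color, but all 10 gold-backed, all 2 blue-backed, and all 11 silver-backed (fewer than 16), giving 16 + 16 + 10 + 16 + 2 + 16 + 11 = 87.
One more card then forces some back color to 17, so 87 + 1 = 88.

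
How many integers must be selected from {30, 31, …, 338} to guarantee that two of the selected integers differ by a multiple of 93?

94

Group the integers by remainder mod 93; there are 93 residue classes, each nonempty in this range.
Choosing one from each class (93 integers) avoids any shared remainder.
One more choice must repeat a class, so two differ by a multiple of 93. Hence 93 + 1 = 94.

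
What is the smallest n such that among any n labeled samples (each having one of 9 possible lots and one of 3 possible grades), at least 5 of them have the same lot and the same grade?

109

There are 9 × 3 = 27 (lot, grade) combinations acting as pigeonholes.
With 27 × 4 = 108 labeled samples we could place exactly 4 in each, with no (lot, grade) pair reaching 5.
One more forces some (lot, grade) pair to hold 5, so 108 + 1 = 109.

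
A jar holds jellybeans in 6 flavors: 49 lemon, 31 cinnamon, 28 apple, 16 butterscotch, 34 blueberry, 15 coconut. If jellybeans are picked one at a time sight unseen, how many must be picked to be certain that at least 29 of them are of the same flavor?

In the worst case we take at most 28 of each flavor, but all 16 butterscotch and all 15 coconut (fewer than 28), giving 28 + 28 + 28 + 16 + 28 + 15 = 143.
One more jellybean then forces some flavor to 29, so 143 + 1 = 144.

144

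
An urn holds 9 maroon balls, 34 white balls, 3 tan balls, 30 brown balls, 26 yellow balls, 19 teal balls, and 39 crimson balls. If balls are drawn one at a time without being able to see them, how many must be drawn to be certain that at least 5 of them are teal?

The worst case draws every non-teal ball first: 9 + 34 + 3 + 30 + 26 + 39 = 141.
The next 5 draws are then forced to be teal, giving 141 + 5 = 146.

146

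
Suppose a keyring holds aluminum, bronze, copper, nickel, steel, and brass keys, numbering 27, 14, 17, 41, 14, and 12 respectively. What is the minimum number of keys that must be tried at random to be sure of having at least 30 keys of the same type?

114

In the worst case we take at most 29 of each type, but all 27 aluminum, all 14 bronze, all 17 copper, all 14 steel, and all 12 brass (fewer than 29), giving 27 + 14 + 17 + 29 + 14 + 12 = 113.
One more key then forces some type to 30, so 113 + 1 = 114.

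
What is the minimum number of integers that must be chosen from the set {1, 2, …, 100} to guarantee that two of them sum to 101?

51

Partition {1, …, 100} into 50 pairs: {1,100}, {2,99}, …, {50,51}.
Choosing 50 integers — say the integers 1 through 50 — takes one from each pair and avoids the property.
Choosing 51 forces two into the same pair by pigeonhole, and those sum to 101. So 51.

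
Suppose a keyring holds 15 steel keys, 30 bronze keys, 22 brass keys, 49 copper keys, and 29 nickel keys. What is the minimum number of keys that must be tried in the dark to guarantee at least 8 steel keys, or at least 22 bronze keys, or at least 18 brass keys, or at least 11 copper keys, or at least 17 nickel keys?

Each of the 5 types has its own threshold; avoid all of them simultaneously.
The worst case stops just short of every target: 7 steel, 21 bronze, 17 brass, 10 copper, 16 nickel — 7 + 21 + 17 + 10 + 16 = 71 keys.
One more key must push some type to its target, so 71 + 1 = 72.

72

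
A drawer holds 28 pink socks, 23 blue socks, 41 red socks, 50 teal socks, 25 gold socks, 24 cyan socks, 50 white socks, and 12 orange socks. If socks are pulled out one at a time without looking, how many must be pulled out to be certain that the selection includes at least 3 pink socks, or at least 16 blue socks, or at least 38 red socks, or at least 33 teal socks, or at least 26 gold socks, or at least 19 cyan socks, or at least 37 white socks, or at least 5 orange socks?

The worst case stops just short of every target: 2 pink, 15 blue, 37 red, 32 teal, 25 gold, 18 cyan, 36 white, 4 orange — 2 + 15 + 37 + 32 + 25 + 18 + 36 + 4 = 169 socks.
One more sock must push some color to its target, so 169 + 1 = 170.

170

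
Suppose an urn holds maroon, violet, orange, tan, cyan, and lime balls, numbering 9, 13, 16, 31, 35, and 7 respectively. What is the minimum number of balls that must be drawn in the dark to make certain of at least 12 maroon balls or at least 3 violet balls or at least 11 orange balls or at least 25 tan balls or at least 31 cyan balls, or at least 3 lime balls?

The worst case stops just short of every target: all 9 maroon, 2 violet, 10 orange, 24 tan, 30 cyan, 2 lime — 9 + 2 + 10 + 24 + 30 + 2 = 77 balls.
One more ball must push some color to its target, so 77 + 1 = 78.

78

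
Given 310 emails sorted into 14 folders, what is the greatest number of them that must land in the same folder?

If each of the 14 folders held at most 22, the total would be at most 14 × 22 = 308 < 310, a contradiction.
So at least one holds ⌈310/14⌉ = 23.

23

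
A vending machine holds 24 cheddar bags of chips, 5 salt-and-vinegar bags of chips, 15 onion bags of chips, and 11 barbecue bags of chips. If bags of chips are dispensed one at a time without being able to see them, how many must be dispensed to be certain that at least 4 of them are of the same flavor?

The worst case takes 3 bags of chips of each flavor without reaching 4 of any: 4 × 3 = 12.
The next bag of chips must bring some flavor to 4, so 12 + 1 = 13.

13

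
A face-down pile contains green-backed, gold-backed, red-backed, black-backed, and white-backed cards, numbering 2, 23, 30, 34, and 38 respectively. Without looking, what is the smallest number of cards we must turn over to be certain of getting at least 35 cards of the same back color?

124

Treat the 5 back colors as pigeonholes.
In the worst case we take at most 34 of each back color, but all 2 green-backed, all 23 gold-backed, and all 30 red-backed (fewer than 34), giving 2 + 23 + 30 + 34 + 34 = 123.
One more card then forces some back color to 35, so 123 + 1 = 124.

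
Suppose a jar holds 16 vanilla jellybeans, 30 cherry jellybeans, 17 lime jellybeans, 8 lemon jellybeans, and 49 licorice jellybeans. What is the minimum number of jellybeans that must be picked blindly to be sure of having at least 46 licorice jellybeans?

117

The worst case draws every non-licorice jellybean first: 16 + 30 + 17 + 8 = 71.
The next 46 draws are then forced to be licorice, giving 71 + 46 = 117.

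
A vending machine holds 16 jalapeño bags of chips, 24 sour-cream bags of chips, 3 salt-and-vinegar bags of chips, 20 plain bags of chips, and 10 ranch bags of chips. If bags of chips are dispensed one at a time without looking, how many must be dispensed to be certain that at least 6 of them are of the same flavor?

In the worst case we take at most 5 of each flavor, but all 3 salt-and-vinegar (fewer than 5), giving 5 + 5 + 3 + 5 + 5 = 23.
One more bag of chips then forces some flavor to 6, so 23 + 1 = 24.

24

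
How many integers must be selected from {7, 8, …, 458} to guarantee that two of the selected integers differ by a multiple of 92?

93

Use the pigeonhole principle on residue classes: group the integers by remainder mod 92; there are 92 residue classes, each nonempty in this range.
Choosing one from each class (92 integers) avoids any shared remainder.
One more choice must repeat a class, so two differ by a multiple of 92. Hence 92 + 1 = 93.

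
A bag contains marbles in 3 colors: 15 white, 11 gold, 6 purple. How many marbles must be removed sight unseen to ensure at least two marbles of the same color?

4

Treat the 3 colors as pigeonholes.
The worst case takes 1 marble of each color without reaching 2 of any: 3 × 1 = 3.
The next marble must bring some color to 2, so 3 + 1 = 4.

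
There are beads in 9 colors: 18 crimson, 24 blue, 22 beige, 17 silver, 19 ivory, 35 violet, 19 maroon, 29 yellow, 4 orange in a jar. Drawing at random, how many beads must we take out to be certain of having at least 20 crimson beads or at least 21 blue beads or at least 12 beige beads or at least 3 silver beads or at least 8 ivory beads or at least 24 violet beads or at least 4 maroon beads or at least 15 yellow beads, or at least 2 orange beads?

100

The worst case stops just short of every target: all 18 crimson, 20 blue, 11 beige, 2 silver, 7 ivory, 23 violet, 3 maroon, 14 yellow, 1 orange — 18 + 20 + 11 + 2 + 7 + 23 + 3 + 14 + 1 = 99 beads.
One more bead must push some color to its target, so 99 + 1 = 100.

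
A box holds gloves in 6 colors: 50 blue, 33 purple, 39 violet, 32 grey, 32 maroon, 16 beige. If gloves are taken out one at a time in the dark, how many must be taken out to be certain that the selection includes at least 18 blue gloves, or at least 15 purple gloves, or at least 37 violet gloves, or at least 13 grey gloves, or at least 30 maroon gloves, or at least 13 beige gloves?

The worst case stops just short of every target: 17 blue, 14 purple, 36 violet, 12 grey, 29 maroon, 12 beige — 17 + 14 + 36 + 12 + 29 + 12 = 120 gloves.
One more glove must push some color to its target, so 120 + 1 = 121.

121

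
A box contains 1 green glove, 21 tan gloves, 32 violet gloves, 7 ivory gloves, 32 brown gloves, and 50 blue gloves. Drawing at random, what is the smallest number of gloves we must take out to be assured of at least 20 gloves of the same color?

In the worst case we take at most 19 of each color, but all 1 green and all 7 ivory (fewer than 19), giving 1 + 19 + 19 + 7 + 19 + 19 = 84.
One more glove then forces some color to 20, so 84 + 1 = 85.

85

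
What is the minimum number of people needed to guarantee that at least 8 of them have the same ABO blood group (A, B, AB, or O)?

29

There are 4 ABO blood groups acting as pigeonholes.
With 4 × 7 = 28 people we could place exactly 7 in each, with no class reaching 8.
One more forces some class to hold 8, so 28 + 1 = 29.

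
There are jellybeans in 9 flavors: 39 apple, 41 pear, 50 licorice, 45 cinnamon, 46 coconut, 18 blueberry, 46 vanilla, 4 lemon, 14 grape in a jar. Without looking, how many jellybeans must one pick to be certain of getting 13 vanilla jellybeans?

To avoid vanilla jellybeans as long as possible, exhaust the other 8 flavors first.
The worst case draws every non-vanilla jellybean first: 39 + 41 + 50 + 45 + 46 + 18 + 4 + 14 = 257.
The next 13 draws are then forced to be vanilla, giving 257 + 13 = 270.

270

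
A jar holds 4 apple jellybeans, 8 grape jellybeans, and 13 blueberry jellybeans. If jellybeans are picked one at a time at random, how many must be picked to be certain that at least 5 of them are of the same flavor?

The worst case takes 4 jellybeans of each flavor without reaching 5 of any: 3 × 4 = 12.
The next jellybean must bring some flavor to 5, so 12 + 1 = 13.

13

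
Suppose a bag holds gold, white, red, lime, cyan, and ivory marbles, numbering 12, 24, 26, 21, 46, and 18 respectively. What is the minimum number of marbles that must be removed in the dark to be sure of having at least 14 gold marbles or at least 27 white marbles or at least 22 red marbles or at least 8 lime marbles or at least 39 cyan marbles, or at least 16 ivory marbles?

118

The worst case stops just short of every target: all 12 gold, all 24 white, 21 red, 7 lime, 38 cyan, 15 ivory — 12 + 24 + 21 + 7 + 38 + 15 = 117 marbles.
One more marble must push some color to its target, so 117 + 1 = 118.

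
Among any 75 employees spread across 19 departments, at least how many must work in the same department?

The 75 employees fall into 19 departments.
If each of the 19 departments held at most 3, the total would be at most 19 × 3 = 57 < 75, a contradiction.
So at least one holds ⌈75/19⌉ = 4.

4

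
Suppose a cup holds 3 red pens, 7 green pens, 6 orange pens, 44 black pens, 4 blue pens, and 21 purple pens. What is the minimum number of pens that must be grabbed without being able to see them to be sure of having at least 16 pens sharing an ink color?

Treat the 6 ink colors as pigeonholes.
In the worst case we take at most 15 of each ink color, but all 3 red, all 7 green, all 6 orange, and all 4 blue (fewer than 15), giving 3 + 7 + 6 + 15 + 4 + 15 = 50.
One more pen then forces some ink color to 16, so 50 + 1 = 51.

51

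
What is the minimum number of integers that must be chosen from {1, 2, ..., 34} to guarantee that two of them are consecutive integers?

18

Partition {1, …, 34} into 17 pairs: {1,2}, {3,4}, …, {33,34}.
Choosing 17 integers — say the 17 even numbers 2, 4, …, 34 — takes one from each pair and avoids the property.
Choosing 18 forces two into the same pair by pigeonhole, and those are consecutive. So 18.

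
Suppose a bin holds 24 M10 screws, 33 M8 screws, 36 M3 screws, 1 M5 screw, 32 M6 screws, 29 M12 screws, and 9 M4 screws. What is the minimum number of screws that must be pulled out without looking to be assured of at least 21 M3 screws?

The worst case draws every non-M3 screw first: 24 + 33 + 1 + 32 + 29 + 9 = 128.
The next 21 draws are then forced to be M3, giving 128 + 21 = 149.

149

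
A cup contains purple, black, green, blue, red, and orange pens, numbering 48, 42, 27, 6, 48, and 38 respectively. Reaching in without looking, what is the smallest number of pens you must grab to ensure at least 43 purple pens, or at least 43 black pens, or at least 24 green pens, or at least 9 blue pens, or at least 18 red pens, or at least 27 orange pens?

157

The worst case stops just short of every target: 42 purple, 42 black, 23 green, all 6 blue, 17 red, 26 orange — 42 + 42 + 23 + 6 + 17 + 26 = 156 pens.
One more pen must push some ink color to its target, so 156 + 1 = 157.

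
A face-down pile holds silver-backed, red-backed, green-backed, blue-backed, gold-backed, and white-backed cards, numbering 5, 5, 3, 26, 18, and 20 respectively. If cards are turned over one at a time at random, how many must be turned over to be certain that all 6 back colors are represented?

75

The hardest back color to obtain is green-backed: we could draw every other card first — 77 − 3 = 74 cards — without a single green-backed one.
The next draw must be green-backed, so 74 + 1 = 75.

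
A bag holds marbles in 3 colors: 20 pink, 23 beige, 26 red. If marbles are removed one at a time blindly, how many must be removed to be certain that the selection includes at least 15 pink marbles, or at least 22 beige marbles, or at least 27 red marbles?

62

The worst case stops just short of every target: 14 pink, 21 beige, 26 red — 14 + 21 + 26 = 61 marbles.
One more marble must push some color to its target, so 61 + 1 = 62.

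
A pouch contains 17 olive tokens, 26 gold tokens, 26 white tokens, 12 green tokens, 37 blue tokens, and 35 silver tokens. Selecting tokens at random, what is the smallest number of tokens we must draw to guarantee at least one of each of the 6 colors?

142

The hardest color to obtain is green: we could draw every other token first — 153 − 12 = 141 tokens — without a single green one.
The next draw must be green, so 141 + 1 = 142.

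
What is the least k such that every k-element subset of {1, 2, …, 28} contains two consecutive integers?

Partition {1, …, 28} into 14 pairs: {1,2}, {3,4}, …, {27,28}.
Choosing 14 integers — say the 14 even numbers 2, 4, …, 28 — takes one from each pair and avoids the property.
Choosing 15 forces two into the same pair by pigeonhole, and those are consecutive. So 15.

15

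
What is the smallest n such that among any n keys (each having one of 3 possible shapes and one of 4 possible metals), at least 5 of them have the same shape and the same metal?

49

There are 3 × 4 = 12 (shape, metal) combinations acting as pigeonholes.
With 12 × 4 = 48 keys we could place exactly 4 in each, with no (shape, metal) pair reaching 5.
One more forces some (shape, metal) pair to hold 5, so 48 + 1 = 49.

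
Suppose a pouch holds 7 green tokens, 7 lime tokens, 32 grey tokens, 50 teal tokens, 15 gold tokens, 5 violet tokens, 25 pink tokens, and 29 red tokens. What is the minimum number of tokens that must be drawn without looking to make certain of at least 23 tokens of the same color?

In the worst case we take at most 22 of each color, but all 7 green, all 7 lime, all 15 gold, and all 5 violet (fewer than 22), giving 7 + 7 + 22 + 22 + 15 + 5 + 22 + 22 = 122.
One more token then forces some color to 23, so 122 + 1 = 123.

123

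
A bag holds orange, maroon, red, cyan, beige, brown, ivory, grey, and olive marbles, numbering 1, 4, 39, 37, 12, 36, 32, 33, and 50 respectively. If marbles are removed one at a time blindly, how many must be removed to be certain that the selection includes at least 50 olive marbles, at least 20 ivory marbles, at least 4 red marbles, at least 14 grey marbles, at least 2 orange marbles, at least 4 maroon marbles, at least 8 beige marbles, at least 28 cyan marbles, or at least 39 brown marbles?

Each of the 9 colors has its own threshold; avoid all of them simultaneously.
The worst case stops just short of every target: 1 orange, 3 maroon, 3 red, 27 cyan, 7 beige, all 36 brown, 19 ivory, 13 grey, 49 olive — 1 + 3 + 3 + 27 + 7 + 36 + 19 + 13 + 49 = 158 marbles.
One more marble must push some color to its target, so 158 + 1 = 159.

159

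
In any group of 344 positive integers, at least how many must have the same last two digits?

4

There are 100 possible two-digit endings, which serve as the pigeonholes.
If each of the 100 possible two-digit endings held at most 3, the total would be at most 100 × 3 = 300 < 344, a contradiction.
So at least one holds ⌈344/100⌉ = 4.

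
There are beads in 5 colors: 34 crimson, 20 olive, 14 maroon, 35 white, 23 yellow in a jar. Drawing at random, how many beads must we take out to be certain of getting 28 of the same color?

Treat the 5 colors as pigeonholes.
In the worst case we take at most 27 of each color, but all 20 olive, all 14 maroon, and all 23 yellow (fewer than 27), giving 27 + 20 + 14 + 27 + 23 = 111.
One more bead then forces some color to 28, so 111 + 1 = 112.

112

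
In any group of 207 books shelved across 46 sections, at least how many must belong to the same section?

The 207 books fall into 46 sections.
If each of the 46 sections held at most 4, the total would be at most 46 × 4 = 184 < 207, a contradiction.
So at least one holds ⌈207/46⌉ = 5.

5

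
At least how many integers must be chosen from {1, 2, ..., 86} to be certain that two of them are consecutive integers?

Partition {1, …, 86} into 43 pairs: {1,2}, {3,4}, …, {85,86}.
Choosing 43 integers — say the 43 even numbers 2, 4, …, 86 — takes one from each pair and avoids the property.
Choosing 44 forces two into the same pair by pigeonhole, and those are consecutive. So 44.

44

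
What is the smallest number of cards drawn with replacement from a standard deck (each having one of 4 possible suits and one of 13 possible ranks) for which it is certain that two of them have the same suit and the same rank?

There are 4 × 13 = 52 (suit, rank) combinations acting as pigeonholes.
With 52 cards drawn with replacement from a standard deck we could place one in each, avoiding any repeat.
One more forces some (suit, rank) pair to hold 2, so 52 + 1 = 53.

53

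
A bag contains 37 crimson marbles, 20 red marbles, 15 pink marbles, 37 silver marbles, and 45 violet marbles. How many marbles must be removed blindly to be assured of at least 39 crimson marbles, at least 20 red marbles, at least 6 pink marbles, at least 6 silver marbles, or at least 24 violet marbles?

90

The worst case stops just short of every target: all 37 crimson, 19 red, 5 pink, 5 silver, 23 violet — 37 + 19 + 5 + 5 + 23 = 89 marbles.
One more marble must push some color to its target, so 89 + 1 = 90.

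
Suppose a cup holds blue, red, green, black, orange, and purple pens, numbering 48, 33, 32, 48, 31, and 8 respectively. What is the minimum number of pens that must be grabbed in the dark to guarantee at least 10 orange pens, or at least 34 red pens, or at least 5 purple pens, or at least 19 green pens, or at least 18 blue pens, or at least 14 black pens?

95

The worst case stops just short of every target: 17 blue, 33 red, 18 green, 13 black, 9 orange, 4 purple — 17 + 33 + 18 + 13 + 9 + 4 = 94 pens.
One more pen must push some ink color to its target, so 94 + 1 = 95.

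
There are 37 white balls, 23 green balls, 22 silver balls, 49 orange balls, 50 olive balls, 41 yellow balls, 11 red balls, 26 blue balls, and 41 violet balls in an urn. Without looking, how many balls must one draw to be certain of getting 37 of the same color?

In the worst case we take at most 36 of each color, but all 23 green, all 22 silver, all 11 red, and all 26 blue (fewer than 36), giving 36 + 23 + 22 + 36 + 36 + 36 + 11 + 26 + 36 = 262.
One more ball then forces some color to 37, so 262 + 1 = 263.

263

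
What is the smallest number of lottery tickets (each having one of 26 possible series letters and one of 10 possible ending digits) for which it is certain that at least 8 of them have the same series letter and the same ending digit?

1821

There are 26 × 10 = 260 (series letter, ending digit) combinations acting as pigeonholes.
With 260 × 7 = 1820 lottery tickets we could place exactly 7 in each, with no (series letter, ending digit) pair reaching 8.
One more forces some (series letter, ending digit) pair to hold 8, so 1820 + 1 = 1821.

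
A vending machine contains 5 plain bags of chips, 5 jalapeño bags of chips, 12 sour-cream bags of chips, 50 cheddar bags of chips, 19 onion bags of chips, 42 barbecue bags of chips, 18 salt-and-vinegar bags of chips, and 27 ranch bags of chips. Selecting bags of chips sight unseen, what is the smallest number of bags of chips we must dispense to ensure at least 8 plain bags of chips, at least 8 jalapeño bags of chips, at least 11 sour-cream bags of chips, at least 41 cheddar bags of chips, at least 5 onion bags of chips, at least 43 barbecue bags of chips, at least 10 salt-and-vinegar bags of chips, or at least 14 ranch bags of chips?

The worst case stops just short of every target: all 5 plain, all 5 jalapeño, 10 sour-cream, 40 cheddar, 4 onion, 42 barbecue, 9 salt-and-vinegar, 13 ranch — 5 + 5 + 10 + 40 + 4 + 42 + 9 + 13 = 128 bags of chips.
One more bag of chips must push some flavor to its target, so 128 + 1 = 129.

129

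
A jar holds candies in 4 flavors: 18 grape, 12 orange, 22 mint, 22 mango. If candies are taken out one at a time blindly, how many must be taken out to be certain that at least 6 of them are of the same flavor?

The worst case takes 5 candies of each flavor without reaching 6 of any: 4 × 5 = 20.
The next candy must bring some flavor to 6, so 20 + 1 = 21.

21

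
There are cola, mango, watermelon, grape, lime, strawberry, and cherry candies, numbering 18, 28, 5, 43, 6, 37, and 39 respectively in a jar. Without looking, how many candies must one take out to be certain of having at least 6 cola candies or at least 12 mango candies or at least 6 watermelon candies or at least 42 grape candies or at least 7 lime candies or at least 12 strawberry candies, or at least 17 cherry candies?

The worst case stops just short of every target: 5 cola, 11 mango, 5 watermelon, 41 grape, 6 lime, 11 strawberry, 16 cherry — 5 + 11 + 5 + 41 + 6 + 11 + 16 = 95 candies.
One more candy must push some flavor to its target, so 95 + 1 = 96.

96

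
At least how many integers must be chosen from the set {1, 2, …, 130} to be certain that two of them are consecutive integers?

Partition {1, …, 130} into 65 pairs: {1,2}, {3,4}, …, {129,130}.
Choosing 65 integers — say the 65 even numbers 2, 4, …, 130 — takes one from each pair and avoids the property.
Choosing 66 forces two into the same pair by pigeonhole, and those are consecutive. So 66.

66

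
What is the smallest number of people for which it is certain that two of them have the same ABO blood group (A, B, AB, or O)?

There are 4 ABO blood groups acting as pigeonholes.
With 4 people we could place one in each, avoiding any repeat.
One more forces some class to hold 2, so 4 + 1 = 5.

5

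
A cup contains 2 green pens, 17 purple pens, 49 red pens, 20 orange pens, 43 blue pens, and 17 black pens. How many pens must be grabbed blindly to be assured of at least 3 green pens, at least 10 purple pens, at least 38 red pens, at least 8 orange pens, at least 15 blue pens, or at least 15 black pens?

84

The worst case stops just short of every target: 2 green, 9 purple, 37 red, 7 orange, 14 blue, 14 black — 2 + 9 + 37 + 7 + 14 + 14 = 83 pens.
One more pen must push some ink color to its target, so 83 + 1 = 84.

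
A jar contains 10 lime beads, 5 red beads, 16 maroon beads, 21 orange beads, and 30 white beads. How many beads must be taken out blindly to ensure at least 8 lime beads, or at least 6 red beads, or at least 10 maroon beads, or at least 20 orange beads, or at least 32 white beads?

71

Each of the 5 colors has its own threshold; avoid all of them simultaneously.
The worst case stops just short of every target: 7 lime, 5 red, 9 maroon, 19 orange, all 30 white — 7 + 5 + 9 + 19 + 30 = 70 beads.
One more bead must push some color to its target, so 70 + 1 = 71.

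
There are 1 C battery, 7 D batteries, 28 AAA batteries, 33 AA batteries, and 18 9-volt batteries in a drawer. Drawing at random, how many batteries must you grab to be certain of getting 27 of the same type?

Treat the 5 types as pigeonholes.
In the worst case we take at most 26 of each type, but all 1 C, all 7 D, and all 18 9-volt (fewer than 26), giving 1 + 7 + 26 + 26 + 18 = 78.
One more battery then forces some type to 27, so 78 + 1 = 79.

79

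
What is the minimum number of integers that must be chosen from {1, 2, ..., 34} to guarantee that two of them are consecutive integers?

Partition {1, …, 34} into 17 pairs: {1,2}, {3,4}, …, {33,34}.
Choosing 17 integers — say the 17 even numbers 2, 4, …, 34 — takes one from each pair and avoids the property.
Choosing 18 forces two into the same pair by pigeonhole, and those are consecutive. So 18.

18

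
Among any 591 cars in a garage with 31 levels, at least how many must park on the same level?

20

The 591 cars fall into 31 levels.
If each of the 31 levels held at most 19, the total would be at most 31 × 19 = 589 < 591, a contradiction.
So at least one holds ⌈591/31⌉ = 20.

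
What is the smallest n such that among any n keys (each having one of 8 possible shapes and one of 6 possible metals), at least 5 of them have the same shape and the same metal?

There are 8 × 6 = 48 (shape, metal) combinations acting as pigeonholes.
With 48 × 4 = 192 keys we could place exactly 4 in each, with no (shape, metal) pair reaching 5.
One more forces some (shape, metal) pair to hold 5, so 192 + 1 = 193.

193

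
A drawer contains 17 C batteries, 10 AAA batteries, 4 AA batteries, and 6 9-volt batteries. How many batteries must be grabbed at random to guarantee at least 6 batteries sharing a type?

20

Treat the 4 types as pigeonholes.
In the worst case we take at most 5 of each type, but all 4 AA (fewer than 5), giving 5 + 5 + 4 + 5 = 19.
One more battery then forces some type to 6, so 19 + 1 = 20.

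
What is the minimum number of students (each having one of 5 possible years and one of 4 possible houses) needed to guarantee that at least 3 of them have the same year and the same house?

41

There are 5 × 4 = 20 (year, house) combinations acting as pigeonholes.
With 20 × 2 = 40 students we could place exactly 2 in each, with no (year, house) pair reaching 3.
One more forces some (year, house) pair to hold 3, so 40 + 1 = 41.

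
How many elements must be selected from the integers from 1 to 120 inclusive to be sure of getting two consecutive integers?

Partition {1, …, 120} into 60 pairs: {1,2}, {3,4}, …, {119,120}.
Choosing 60 integers — say the 60 even numbers 2, 4, …, 120 — takes one from each pair and avoids the property.
Choosing 61 forces two into the same pair by pigeonhole, and those are consecutive. So 61.

61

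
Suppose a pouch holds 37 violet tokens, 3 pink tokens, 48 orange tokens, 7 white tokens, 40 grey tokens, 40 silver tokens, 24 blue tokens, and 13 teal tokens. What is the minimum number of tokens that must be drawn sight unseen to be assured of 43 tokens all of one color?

207

Treat the 8 colors as pigeonholes.
In the worst case we take at most 42 of each color, but all 37 violet, all 3 pink, all 7 white, all 40 grey, all 40 silver, all 24 blue, and all 13 teal (fewer than 42), giving 37 + 3 + 42 + 7 + 40 + 40 + 24 + 13 = 206.
One more token then forces some color to 43, so 206 + 1 = 207.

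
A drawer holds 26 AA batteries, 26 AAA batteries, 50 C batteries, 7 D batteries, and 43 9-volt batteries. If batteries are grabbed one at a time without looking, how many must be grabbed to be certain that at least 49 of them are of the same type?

151

In the worst case we take at most 48 of each type, but all 26 AA, all 26 AAA, all 7 D, and all 43 9-volt (fewer than 48), giving 26 + 26 + 48 + 7 + 43 = 150.
One more battery then forces some type to 49, so 150 + 1 = 151.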